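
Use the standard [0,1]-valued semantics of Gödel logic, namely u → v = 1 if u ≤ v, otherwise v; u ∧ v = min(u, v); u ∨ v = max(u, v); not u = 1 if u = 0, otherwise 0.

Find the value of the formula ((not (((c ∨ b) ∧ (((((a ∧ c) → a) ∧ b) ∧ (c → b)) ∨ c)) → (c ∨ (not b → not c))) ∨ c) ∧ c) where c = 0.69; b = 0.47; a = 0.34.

0.69

(c ∨ b) = max(0.69, 0.47) = 0.69
(a ∧ c) = min(0.34, 0.69) = 0.34
((a ∧ c) → a): 0.34 ≤ 0.34, so result = 1
(((a ∧ c) → a) ∧ b) = min(1, 0.47) = 0.47
(c → b): 0.69 > 0.47, so result = 0.47
((((a ∧ c) → a) ∧ b) ∧ (c → b)) = min(0.47, 0.47) = 0.47
(((((a ∧ c) → a) ∧ b) ∧ (c → b)) ∨ c) = max(0.47, 0.69) = 0.69
((c ∨ b) ∧ (((((a ∧ c) → a) ∧ b) ∧ (c → b)) ∨ c)) = min(0.69, 0.69) = 0.69
not b: Gödel ¬ of 0.47 = 0 (operand ≠ 0)
not c: Gödel ¬ of 0.69 = 0 (operand ≠ 0)
(not b → not c): 0 ≤ 0, so result = 1
(c ∨ (not b → not c)) = max(0.69, 1) = 1
(((c ∨ b) ∧ (((((a ∧ c) → a) ∧ b) ∧ (c → b)) ∨ c)) → (c ∨ (not b → not c))): 0.69 ≤ 1, so result = 1
not (((c ∨ b) ∧ (((((a ∧ c) → a) ∧ b) ∧ (c → b)) ∨ c)) → (c ∨ (not b → not c))): Gödel ¬ of 1 = 0 (operand ≠ 0)
(not (((c ∨ b) ∧ (((((a ∧ c) → a) ∧ b) ∧ (c → b)) ∨ c)) → (c ∨ (not b → not c))) ∨ c) = max(0, 0.69) = 0.69
((not (((c ∨ b) ∧ (((((a ∧ c) → a) ∧ b) ∧ (c → b)) ∨ c)) → (c ∨ (not b → not c))) ∨ c) ∧ c) = min(0.69, 0.69) = 0.69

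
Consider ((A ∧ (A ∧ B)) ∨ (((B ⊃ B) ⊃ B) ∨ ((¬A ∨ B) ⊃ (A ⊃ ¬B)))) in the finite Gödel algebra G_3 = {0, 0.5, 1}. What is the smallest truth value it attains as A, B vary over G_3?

The minimum is attained at A = 0.5, B = 0.5:
  (A ∧ B) = min(0.5, 0.5) = 0.5
  (A ∧ (A ∧ B)) = min(0.5, 0.5) = 0.5
  (B ⊃ B): 0.5 ≤ 0.5, so result = 1
  ((B ⊃ B) ⊃ B): 1 > 0.5, so result = 0.5
  ¬A: Gödel ¬ of 0.5 = 0 (operand ≠ 0)
  (¬A ∨ B) = max(0, 0.5) = 0.5
  ¬B: Gödel ¬ of 0.5 = 0 (operand ≠ 0)
  (A ⊃ ¬B): 0.5 > 0, so result = 0
  ((¬A ∨ B) ⊃ (A ⊃ ¬B)): 0.5 > 0, so result = 0
  (((B ⊃ B) ⊃ B) ∨ ((¬A ∨ B) ⊃ (A ⊃ ¬B))) = max(0.5, 0) = 0.5
  ((A ∧ (A ∧ B)) ∨ (((B ⊃ B) ⊃ B) ∨ ((¬A ∨ B) ⊃ (A ⊃ ¬B)))) = max(0.5, 0.5) = 0.5
Checking all 9 assignments confirms none give a value below 0.50.

0.50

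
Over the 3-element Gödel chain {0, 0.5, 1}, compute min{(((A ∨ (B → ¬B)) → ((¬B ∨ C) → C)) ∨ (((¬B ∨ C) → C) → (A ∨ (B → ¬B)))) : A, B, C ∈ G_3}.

1.00

Every assignment gives 1. For instance at A = 0, B = 0, C = 0:
  ¬B: Gödel ¬ of 0 = 1 (operand is 0)
  (B → ¬B): 0 ≤ 1, so result = 1
  (A ∨ (B → ¬B)) = max(0, 1) = 1
  ¬B: Gödel ¬ of 0 = 1 (operand is 0)
  (¬B ∨ C) = max(1, 0) = 1
  ((¬B ∨ C) → C): 1 > 0, so result = 0
  ((A ∨ (B → ¬B)) → ((¬B ∨ C) → C)): 1 > 0, so result = 0
  ¬B: Gödel ¬ of 0 = 1 (operand is 0)
  (¬B ∨ C) = max(1, 0) = 1
  ((¬B ∨ C) → C): 1 > 0, so result = 0
  ¬B: Gödel ¬ of 0 = 1 (operand is 0)
  (B → ¬B): 0 ≤ 1, so result = 1
  (A ∨ (B → ¬B)) = max(0, 1) = 1
  (((¬B ∨ C) → C) → (A ∨ (B → ¬B))): 0 ≤ 1, so result = 1
  (((A ∨ (B → ¬B)) → ((¬B ∨ C) → C)) ∨ (((¬B ∨ C) → C) → (A ∨ (B → ¬B)))) = max(0, 1) = 1
All 27 assignments give value 1 — the formula is a G_3-tautology.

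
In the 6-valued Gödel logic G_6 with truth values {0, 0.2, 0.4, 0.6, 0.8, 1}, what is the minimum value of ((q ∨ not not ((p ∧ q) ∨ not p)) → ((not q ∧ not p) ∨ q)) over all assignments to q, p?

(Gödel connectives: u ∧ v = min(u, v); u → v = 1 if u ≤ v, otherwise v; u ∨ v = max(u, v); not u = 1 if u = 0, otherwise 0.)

The minimum is attained at q = 0.2, p = 0:
  (p ∧ q) = min(0, 0.2) = 0
  not p: Gödel ¬ of 0 = 1 (operand is 0)
  ((p ∧ q) ∨ not p) = max(0, 1) = 1
  not ((p ∧ q) ∨ not p): Gödel ¬ of 1 = 0 (operand ≠ 0)
  not not ((p ∧ q) ∨ not p): Gödel ¬ of 0 = 1 (operand is 0)
  (q ∨ not not ((p ∧ q) ∨ not p)) = max(0.2, 1) = 1
  not q: Gödel ¬ of 0.2 = 0 (operand ≠ 0)
  not p: Gödel ¬ of 0 = 1 (operand is 0)
  (not q ∧ not p) = min(0, 1) = 0
  ((not q ∧ not p) ∨ q) = max(0, 0.2) = 0.2
  ((q ∨ not not ((p ∧ q) ∨ not p)) → ((not q ∧ not p) ∨ q)): 1 > 0.2, so result = 0.2
Checking all 36 assignments confirms none give a value below 0.20.

0.20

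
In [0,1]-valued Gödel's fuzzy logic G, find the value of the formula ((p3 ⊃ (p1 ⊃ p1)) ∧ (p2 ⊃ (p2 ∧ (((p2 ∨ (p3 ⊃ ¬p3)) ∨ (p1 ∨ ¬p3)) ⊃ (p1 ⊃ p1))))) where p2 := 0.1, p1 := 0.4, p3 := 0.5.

(p1 ⊃ p1): 0.4 ≤ 0.4, so result = 1
(p3 ⊃ (p1 ⊃ p1)): 0.5 ≤ 1, so result = 1
¬p3: Gödel ¬ of 0.5 = 0 (operand ≠ 0)
(p3 ⊃ ¬p3): 0.5 > 0, so result = 0
(p2 ∨ (p3 ⊃ ¬p3)) = max(0.1, 0) = 0.1
¬p3: Gödel ¬ of 0.5 = 0 (operand ≠ 0)
(p1 ∨ ¬p3) = max(0.4, 0) = 0.4
((p2 ∨ (p3 ⊃ ¬p3)) ∨ (p1 ∨ ¬p3)) = max(0.1, 0.4) = 0.4
(p1 ⊃ p1): 0.4 ≤ 0.4, so result = 1
(((p2 ∨ (p3 ⊃ ¬p3)) ∨ (p1 ∨ ¬p3)) ⊃ (p1 ⊃ p1)): 0.4 ≤ 1, so result = 1
(p2 ∧ (((p2 ∨ (p3 ⊃ ¬p3)) ∨ (p1 ∨ ¬p3)) ⊃ (p1 ⊃ p1))) = min(0.1, 1) = 0.1
(p2 ⊃ (p2 ∧ (((p2 ∨ (p3 ⊃ ¬p3)) ∨ (p1 ∨ ¬p3)) ⊃ (p1 ⊃ p1)))): 0.1 ≤ 0.1, so result = 1
((p3 ⊃ (p1 ⊃ p1)) ∧ (p2 ⊃ (p2 ∧ (((p2 ∨ (p3 ⊃ ¬p3)) ∨ (p1 ∨ ¬p3)) ⊃ (p1 ⊃ p1))))) = min(1, 1) = 1

1.00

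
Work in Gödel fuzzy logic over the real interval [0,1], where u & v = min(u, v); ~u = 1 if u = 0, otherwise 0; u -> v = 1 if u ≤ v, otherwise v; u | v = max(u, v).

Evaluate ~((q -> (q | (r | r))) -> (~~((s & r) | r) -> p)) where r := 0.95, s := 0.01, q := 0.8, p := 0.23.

0.00

(r | r) = max(0.95, 0.95) = 0.95
(q | (r | r)) = max(0.8, 0.95) = 0.95
(q -> (q | (r | r))): 0.8 ≤ 0.95, so result = 1
(s & r) = min(0.01, 0.95) = 0.01
((s & r) | r) = max(0.01, 0.95) = 0.95
~((s & r) | r): Gödel ¬ of 0.95 = 0 (operand ≠ 0)
~~((s & r) | r): Gödel ¬ of 0 = 1 (operand is 0)
(~~((s & r) | r) -> p): 1 > 0.23, so result = 0.23
((q -> (q | (r | r))) -> (~~((s & r) | r) -> p)): 1 > 0.23, so result = 0.23
~((q -> (q | (r | r))) -> (~~((s & r) | r) -> p)): Gödel ¬ of 0.23 = 0 (operand ≠ 0)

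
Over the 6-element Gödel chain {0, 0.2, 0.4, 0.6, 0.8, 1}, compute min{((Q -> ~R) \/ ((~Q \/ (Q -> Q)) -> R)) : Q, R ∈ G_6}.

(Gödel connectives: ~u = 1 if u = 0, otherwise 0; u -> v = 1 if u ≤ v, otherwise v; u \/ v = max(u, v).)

The minimum is attained at Q = 0.2, R = 0.2:
  ~R: Gödel ¬ of 0.2 = 0 (operand ≠ 0)
  (Q -> ~R): 0.2 > 0, so result = 0
  ~Q: Gödel ¬ of 0.2 = 0 (operand ≠ 0)
  (Q -> Q): 0.2 ≤ 0.2, so result = 1
  (~Q \/ (Q -> Q)) = max(0, 1) = 1
  ((~Q \/ (Q -> Q)) -> R): 1 > 0.2, so result = 0.2
  ((Q -> ~R) \/ ((~Q \/ (Q -> Q)) -> R)) = max(0, 0.2) = 0.2
Checking all 36 assignments confirms none give a value below 0.20.

0.20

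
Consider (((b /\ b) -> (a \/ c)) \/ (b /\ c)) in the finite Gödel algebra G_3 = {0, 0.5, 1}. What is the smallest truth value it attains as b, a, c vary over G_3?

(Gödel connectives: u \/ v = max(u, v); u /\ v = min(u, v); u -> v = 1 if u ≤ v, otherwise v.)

The minimum is attained at b = 0.5, a = 0, c = 0:
  (b /\ b) = min(0.5, 0.5) = 0.5
  (a \/ c) = max(0, 0) = 0
  ((b /\ b) -> (a \/ c)): 0.5 > 0, so result = 0
  (b /\ c) = min(0.5, 0) = 0
  (((b /\ b) -> (a \/ c)) \/ (b /\ c)) = max(0, 0) = 0
Checking all 27 assignments confirms none give a value below 0.00.

0.00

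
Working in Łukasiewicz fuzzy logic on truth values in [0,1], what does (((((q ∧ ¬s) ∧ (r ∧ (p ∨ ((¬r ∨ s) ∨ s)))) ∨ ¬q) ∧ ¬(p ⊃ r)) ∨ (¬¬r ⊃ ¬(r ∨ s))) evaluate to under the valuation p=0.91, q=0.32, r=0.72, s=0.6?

¬s: Łukasiewicz ¬ gives 1 − 0.6 = 0.4
(q ∧ ¬s) = min(0.32, 0.4) = 0.32
¬r: Łukasiewicz ¬ gives 1 − 0.72 = 0.28
(¬r ∨ s) = max(0.28, 0.6) = 0.6
((¬r ∨ s) ∨ s) = max(0.6, 0.6) = 0.6
(p ∨ ((¬r ∨ s) ∨ s)) = max(0.91, 0.6) = 0.91
(r ∧ (p ∨ ((¬r ∨ s) ∨ s))) = min(0.72, 0.91) = 0.72
((q ∧ ¬s) ∧ (r ∧ (p ∨ ((¬r ∨ s) ∨ s)))) = min(0.32, 0.72) = 0.32
¬q: Łukasiewicz ¬ gives 1 − 0.32 = 0.68
(((q ∧ ¬s) ∧ (r ∧ (p ∨ ((¬r ∨ s) ∨ s)))) ∨ ¬q) = max(0.32, 0.68) = 0.68
(p ⊃ r): min(1, 1 − 0.91 + 0.72) = 0.81
¬(p ⊃ r): Łukasiewicz ¬ gives 1 − 0.81 = 0.19
((((q ∧ ¬s) ∧ (r ∧ (p ∨ ((¬r ∨ s) ∨ s)))) ∨ ¬q) ∧ ¬(p ⊃ r)) = min(0.68, 0.19) = 0.19
¬r: Łukasiewicz ¬ gives 1 − 0.72 = 0.28
¬¬r: Łukasiewicz ¬ gives 1 − 0.28 = 0.72
(r ∨ s) = max(0.72, 0.6) = 0.72
¬(r ∨ s): Łukasiewicz ¬ gives 1 − 0.72 = 0.28
(¬¬r ⊃ ¬(r ∨ s)): min(1, 1 − 0.72 + 0.28) = 0.56
(((((q ∧ ¬s) ∧ (r ∧ (p ∨ ((¬r ∨ s) ∨ s)))) ∨ ¬q) ∧ ¬(p ⊃ r)) ∨ (¬¬r ⊃ ¬(r ∨ s))) = max(0.19, 0.56) = 0.56

0.56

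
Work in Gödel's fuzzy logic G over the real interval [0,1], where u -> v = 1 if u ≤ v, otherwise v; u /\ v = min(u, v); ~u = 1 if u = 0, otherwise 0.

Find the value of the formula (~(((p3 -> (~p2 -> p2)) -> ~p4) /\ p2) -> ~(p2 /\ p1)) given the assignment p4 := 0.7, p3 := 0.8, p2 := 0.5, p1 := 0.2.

~p2: Gödel ¬ of 0.5 = 0 (operand ≠ 0)
(~p2 -> p2): 0 ≤ 0.5, so result = 1
(p3 -> (~p2 -> p2)): 0.8 ≤ 1, so result = 1
~p4: Gödel ¬ of 0.7 = 0 (operand ≠ 0)
((p3 -> (~p2 -> p2)) -> ~p4): 1 > 0, so result = 0
(((p3 -> (~p2 -> p2)) -> ~p4) /\ p2) = min(0, 0.5) = 0
~(((p3 -> (~p2 -> p2)) -> ~p4) /\ p2): Gödel ¬ of 0 = 1 (operand is 0)
(p2 /\ p1) = min(0.5, 0.2) = 0.2
~(p2 /\ p1): Gödel ¬ of 0.2 = 0 (operand ≠ 0)
(~(((p3 -> (~p2 -> p2)) -> ~p4) /\ p2) -> ~(p2 /\ p1)): 1 > 0, so result = 0

0.00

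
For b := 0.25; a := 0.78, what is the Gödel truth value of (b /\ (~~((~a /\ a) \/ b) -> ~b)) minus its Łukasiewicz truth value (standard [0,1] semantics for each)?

-0.25

Gödel evaluation:
  ~a: Gödel ¬ of 0.78 = 0 (operand ≠ 0)
  (~a /\ a) = min(0, 0.78) = 0
  ((~a /\ a) \/ b) = max(0, 0.25) = 0.25
  ~((~a /\ a) \/ b): Gödel ¬ of 0.25 = 0 (operand ≠ 0)
  ~~((~a /\ a) \/ b): Gödel ¬ of 0 = 1 (operand is 0)
  ~b: Gödel ¬ of 0.25 = 0 (operand ≠ 0)
  (~~((~a /\ a) \/ b) -> ~b): 1 > 0, so result = 0
  (b /\ (~~((~a /\ a) \/ b) -> ~b)) = min(0.25, 0) = 0
  Gödel value = 0
Łukasiewicz evaluation:
  ~a: Łukasiewicz ¬ gives 1 − 0.78 = 0.22
  (~a /\ a) = min(0.22, 0.78) = 0.22
  ((~a /\ a) \/ b) = max(0.22, 0.25) = 0.25
  ~((~a /\ a) \/ b): Łukasiewicz ¬ gives 1 − 0.25 = 0.75
  ~~((~a /\ a) \/ b): Łukasiewicz ¬ gives 1 − 0.75 = 0.25
  ~b: Łukasiewicz ¬ gives 1 − 0.25 = 0.75
  (~~((~a /\ a) \/ b) -> ~b): min(1, 1 − 0.25 + 0.75) = 1
  (b /\ (~~((~a /\ a) \/ b) -> ~b)) = min(0.25, 1) = 0.25
  Łukasiewicz value = 0.25
Difference: 0 − 0.25 = -0.25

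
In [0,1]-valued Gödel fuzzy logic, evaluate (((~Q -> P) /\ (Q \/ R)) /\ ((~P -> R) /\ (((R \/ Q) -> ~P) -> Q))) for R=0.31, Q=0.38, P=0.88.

0.38

~Q: Gödel ¬ of 0.38 = 0 (operand ≠ 0)
(~Q -> P): 0 ≤ 0.88, so result = 1
(Q \/ R) = max(0.38, 0.31) = 0.38
((~Q -> P) /\ (Q \/ R)) = min(1, 0.38) = 0.38
~P: Gödel ¬ of 0.88 = 0 (operand ≠ 0)
(~P -> R): 0 ≤ 0.31, so result = 1
(R \/ Q) = max(0.31, 0.38) = 0.38
~P: Gödel ¬ of 0.88 = 0 (operand ≠ 0)
((R \/ Q) -> ~P): 0.38 > 0, so result = 0
(((R \/ Q) -> ~P) -> Q): 0 ≤ 0.38, so result = 1
((~P -> R) /\ (((R \/ Q) -> ~P) -> Q)) = min(1, 1) = 1
(((~Q -> P) /\ (Q \/ R)) /\ ((~P -> R) /\ (((R \/ Q) -> ~P) -> Q))) = min(0.38, 1) = 0.38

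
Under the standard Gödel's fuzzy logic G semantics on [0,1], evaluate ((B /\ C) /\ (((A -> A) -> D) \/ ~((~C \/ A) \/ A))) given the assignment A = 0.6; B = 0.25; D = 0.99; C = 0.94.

(B /\ C) = min(0.25, 0.94) = 0.25
(A -> A): 0.6 ≤ 0.6, so result = 1
((A -> A) -> D): 1 > 0.99, so result = 0.99
~C: Gödel ¬ of 0.94 = 0 (operand ≠ 0)
(~C \/ A) = max(0, 0.6) = 0.6
((~C \/ A) \/ A) = max(0.6, 0.6) = 0.6
~((~C \/ A) \/ A): Gödel ¬ of 0.6 = 0 (operand ≠ 0)
(((A -> A) -> D) \/ ~((~C \/ A) \/ A)) = max(0.99, 0) = 0.99
((B /\ C) /\ (((A -> A) -> D) \/ ~((~C \/ A) \/ A))) = min(0.25, 0.99) = 0.25

0.25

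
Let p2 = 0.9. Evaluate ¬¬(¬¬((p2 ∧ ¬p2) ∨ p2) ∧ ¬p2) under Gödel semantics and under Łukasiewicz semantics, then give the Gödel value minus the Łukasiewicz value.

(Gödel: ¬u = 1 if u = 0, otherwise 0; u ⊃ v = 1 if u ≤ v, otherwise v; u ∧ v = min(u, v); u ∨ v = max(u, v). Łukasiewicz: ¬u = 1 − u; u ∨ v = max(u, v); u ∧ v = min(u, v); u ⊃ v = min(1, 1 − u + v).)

Gödel evaluation:
  ¬p2: Gödel ¬ of 0.9 = 0 (operand ≠ 0)
  (p2 ∧ ¬p2) = min(0.9, 0) = 0
  ((p2 ∧ ¬p2) ∨ p2) = max(0, 0.9) = 0.9
  ¬((p2 ∧ ¬p2) ∨ p2): Gödel ¬ of 0.9 = 0 (operand ≠ 0)
  ¬¬((p2 ∧ ¬p2) ∨ p2): Gödel ¬ of 0 = 1 (operand is 0)
  ¬p2: Gödel ¬ of 0.9 = 0 (operand ≠ 0)
  (¬¬((p2 ∧ ¬p2) ∨ p2) ∧ ¬p2) = min(1, 0) = 0
  ¬(¬¬((p2 ∧ ¬p2) ∨ p2) ∧ ¬p2): Gödel ¬ of 0 = 1 (operand is 0)
  ¬¬(¬¬((p2 ∧ ¬p2) ∨ p2) ∧ ¬p2): Gödel ¬ of 1 = 0 (operand ≠ 0)
  Gödel value = 0
Łukasiewicz evaluation:
  ¬p2: Łukasiewicz ¬ gives 1 − 0.9 = 0.1
  (p2 ∧ ¬p2) = min(0.9, 0.1) = 0.1
  ((p2 ∧ ¬p2) ∨ p2) = max(0.1, 0.9) = 0.9
  ¬((p2 ∧ ¬p2) ∨ p2): Łukasiewicz ¬ gives 1 − 0.9 = 0.1
  ¬¬((p2 ∧ ¬p2) ∨ p2): Łukasiewicz ¬ gives 1 − 0.1 = 0.9
  ¬p2: Łukasiewicz ¬ gives 1 − 0.9 = 0.1
  (¬¬((p2 ∧ ¬p2) ∨ p2) ∧ ¬p2) = min(0.9, 0.1) = 0.1
  ¬(¬¬((p2 ∧ ¬p2) ∨ p2) ∧ ¬p2): Łukasiewicz ¬ gives 1 − 0.1 = 0.9
  ¬¬(¬¬((p2 ∧ ¬p2) ∨ p2) ∧ ¬p2): Łukasiewicz ¬ gives 1 − 0.9 = 0.1
  Łukasiewicz value = 0.1
Difference: 0 − 0.1 = -0.10

-0.10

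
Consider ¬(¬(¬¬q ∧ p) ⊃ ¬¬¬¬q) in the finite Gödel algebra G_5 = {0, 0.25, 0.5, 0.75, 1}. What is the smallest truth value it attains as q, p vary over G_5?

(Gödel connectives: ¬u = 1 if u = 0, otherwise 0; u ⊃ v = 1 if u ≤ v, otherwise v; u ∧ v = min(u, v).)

0.00

The minimum is attained at q = 0.25, p = 0:
  ¬q: Gödel ¬ of 0.25 = 0 (operand ≠ 0)
  ¬¬q: Gödel ¬ of 0 = 1 (operand is 0)
  (¬¬q ∧ p) = min(1, 0) = 0
  ¬(¬¬q ∧ p): Gödel ¬ of 0 = 1 (operand is 0)
  ¬q: Gödel ¬ of 0.25 = 0 (operand ≠ 0)
  ¬¬q: Gödel ¬ of 0 = 1 (operand is 0)
  ¬¬¬q: Gödel ¬ of 1 = 0 (operand ≠ 0)
  ¬¬¬¬q: Gödel ¬ of 0 = 1 (operand is 0)
  (¬(¬¬q ∧ p) ⊃ ¬¬¬¬q): 1 ≤ 1, so result = 1
  ¬(¬(¬¬q ∧ p) ⊃ ¬¬¬¬q): Gödel ¬ of 1 = 0 (operand ≠ 0)
Checking all 25 assignments confirms none give a value below 0.00.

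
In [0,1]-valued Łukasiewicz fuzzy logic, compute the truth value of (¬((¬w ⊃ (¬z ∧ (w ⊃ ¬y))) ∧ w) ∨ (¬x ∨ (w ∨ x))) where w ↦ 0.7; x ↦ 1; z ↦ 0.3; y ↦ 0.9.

1.00

¬w: Łukasiewicz ¬ gives 1 − 0.7 = 0.3
¬z: Łukasiewicz ¬ gives 1 − 0.3 = 0.7
¬y: Łukasiewicz ¬ gives 1 − 0.9 = 0.1
(w ⊃ ¬y): min(1, 1 − 0.7 + 0.1) = 0.4
(¬z ∧ (w ⊃ ¬y)) = min(0.7, 0.4) = 0.4
(¬w ⊃ (¬z ∧ (w ⊃ ¬y))): min(1, 1 − 0.3 + 0.4) = 1
((¬w ⊃ (¬z ∧ (w ⊃ ¬y))) ∧ w) = min(1, 0.7) = 0.7
¬((¬w ⊃ (¬z ∧ (w ⊃ ¬y))) ∧ w): Łukasiewicz ¬ gives 1 − 0.7 = 0.3
¬x: Łukasiewicz ¬ gives 1 − 1 = 0
(w ∨ x) = max(0.7, 1) = 1
(¬x ∨ (w ∨ x)) = max(0, 1) = 1
(¬((¬w ⊃ (¬z ∧ (w ⊃ ¬y))) ∧ w) ∨ (¬x ∨ (w ∨ x))) = max(0.3, 1) = 1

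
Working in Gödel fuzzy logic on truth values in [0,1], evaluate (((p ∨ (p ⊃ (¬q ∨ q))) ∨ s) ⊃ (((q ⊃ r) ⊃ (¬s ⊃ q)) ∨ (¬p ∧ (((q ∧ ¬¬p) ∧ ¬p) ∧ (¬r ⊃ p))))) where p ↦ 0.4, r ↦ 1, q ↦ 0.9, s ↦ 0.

¬q: Gödel ¬ of 0.9 = 0 (operand ≠ 0)
(¬q ∨ q) = max(0, 0.9) = 0.9
(p ⊃ (¬q ∨ q)): 0.4 ≤ 0.9, so result = 1
(p ∨ (p ⊃ (¬q ∨ q))) = max(0.4, 1) = 1
((p ∨ (p ⊃ (¬q ∨ q))) ∨ s) = max(1, 0) = 1
(q ⊃ r): 0.9 ≤ 1, so result = 1
¬s: Gödel ¬ of 0 = 1 (operand is 0)
(¬s ⊃ q): 1 > 0.9, so result = 0.9
((q ⊃ r) ⊃ (¬s ⊃ q)): 1 > 0.9, so result = 0.9
¬p: Gödel ¬ of 0.4 = 0 (operand ≠ 0)
¬p: Gödel ¬ of 0.4 = 0 (operand ≠ 0)
¬¬p: Gödel ¬ of 0 = 1 (operand is 0)
(q ∧ ¬¬p) = min(0.9, 1) = 0.9
¬p: Gödel ¬ of 0.4 = 0 (operand ≠ 0)
((q ∧ ¬¬p) ∧ ¬p) = min(0.9, 0) = 0
¬r: Gödel ¬ of 1 = 0 (operand ≠ 0)
(¬r ⊃ p): 0 ≤ 0.4, so result = 1
(((q ∧ ¬¬p) ∧ ¬p) ∧ (¬r ⊃ p)) = min(0, 1) = 0
(¬p ∧ (((q ∧ ¬¬p) ∧ ¬p) ∧ (¬r ⊃ p))) = min(0, 0) = 0
(((q ⊃ r) ⊃ (¬s ⊃ q)) ∨ (¬p ∧ (((q ∧ ¬¬p) ∧ ¬p) ∧ (¬r ⊃ p)))) = max(0.9, 0) = 0.9
(((p ∨ (p ⊃ (¬q ∨ q))) ∨ s) ⊃ (((q ⊃ r) ⊃ (¬s ⊃ q)) ∨ (¬p ∧ (((q ∧ ¬¬p) ∧ ¬p) ∧ (¬r ⊃ p))))): 1 > 0.9, so result = 0.9

0.90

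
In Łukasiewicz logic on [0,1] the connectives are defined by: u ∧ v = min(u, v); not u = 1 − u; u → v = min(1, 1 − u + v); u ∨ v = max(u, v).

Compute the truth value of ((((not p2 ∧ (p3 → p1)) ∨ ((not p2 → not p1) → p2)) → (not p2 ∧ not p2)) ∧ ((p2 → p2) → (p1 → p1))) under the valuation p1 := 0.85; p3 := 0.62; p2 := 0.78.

not p2: Łukasiewicz ¬ gives 1 − 0.78 = 0.22
(p3 → p1): min(1, 1 − 0.62 + 0.85) = 1
(not p2 ∧ (p3 → p1)) = min(0.22, 1) = 0.22
not p2: Łukasiewicz ¬ gives 1 − 0.78 = 0.22
not p1: Łukasiewicz ¬ gives 1 − 0.85 = 0.15
(not p2 → not p1): min(1, 1 − 0.22 + 0.15) = 0.93
((not p2 → not p1) → p2): min(1, 1 − 0.93 + 0.78) = 0.85
((not p2 ∧ (p3 → p1)) ∨ ((not p2 → not p1) → p2)) = max(0.22, 0.85) = 0.85
not p2: Łukasiewicz ¬ gives 1 − 0.78 = 0.22
not p2: Łukasiewicz ¬ gives 1 − 0.78 = 0.22
(not p2 ∧ not p2) = min(0.22, 0.22) = 0.22
(((not p2 ∧ (p3 → p1)) ∨ ((not p2 → not p1) → p2)) → (not p2 ∧ not p2)): min(1, 1 − 0.85 + 0.22) = 0.37
(p2 → p2): min(1, 1 − 0.78 + 0.78) = 1
(p1 → p1): min(1, 1 − 0.85 + 0.85) = 1
((p2 → p2) → (p1 → p1)): min(1, 1 − 1 + 1) = 1
((((not p2 ∧ (p3 → p1)) ∨ ((not p2 → not p1) → p2)) → (not p2 ∧ not p2)) ∧ ((p2 → p2) → (p1 → p1))) = min(0.37, 1) = 0.37

0.37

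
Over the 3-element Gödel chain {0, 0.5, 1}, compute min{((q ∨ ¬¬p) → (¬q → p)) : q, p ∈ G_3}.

The minimum is attained at q = 0, p = 0.5:
  ¬p: Gödel ¬ of 0.5 = 0 (operand ≠ 0)
  ¬¬p: Gödel ¬ of 0 = 1 (operand is 0)
  (q ∨ ¬¬p) = max(0, 1) = 1
  ¬q: Gödel ¬ of 0 = 1 (operand is 0)
  (¬q → p): 1 > 0.5, so result = 0.5
  ((q ∨ ¬¬p) → (¬q → p)): 1 > 0.5, so result = 0.5
Checking all 9 assignments confirms none give a value below 0.50.

0.50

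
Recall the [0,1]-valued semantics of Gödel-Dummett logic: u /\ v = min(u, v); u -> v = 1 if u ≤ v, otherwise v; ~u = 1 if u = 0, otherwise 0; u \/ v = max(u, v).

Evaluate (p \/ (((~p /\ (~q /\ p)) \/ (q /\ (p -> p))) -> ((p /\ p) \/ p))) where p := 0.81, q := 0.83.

0.81

~p: Gödel ¬ of 0.81 = 0 (operand ≠ 0)
~q: Gödel ¬ of 0.83 = 0 (operand ≠ 0)
(~q /\ p) = min(0, 0.81) = 0
(~p /\ (~q /\ p)) = min(0, 0) = 0
(p -> p): 0.81 ≤ 0.81, so result = 1
(q /\ (p -> p)) = min(0.83, 1) = 0.83
((~p /\ (~q /\ p)) \/ (q /\ (p -> p))) = max(0, 0.83) = 0.83
(p /\ p) = min(0.81, 0.81) = 0.81
((p /\ p) \/ p) = max(0.81, 0.81) = 0.81
(((~p /\ (~q /\ p)) \/ (q /\ (p -> p))) -> ((p /\ p) \/ p)): 0.83 > 0.81, so result = 0.81
(p \/ (((~p /\ (~q /\ p)) \/ (q /\ (p -> p))) -> ((p /\ p) \/ p))) = max(0.81, 0.81) = 0.81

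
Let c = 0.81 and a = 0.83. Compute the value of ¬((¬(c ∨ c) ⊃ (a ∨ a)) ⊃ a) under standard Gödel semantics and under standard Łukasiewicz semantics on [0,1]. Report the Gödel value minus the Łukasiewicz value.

-0.17

Gödel evaluation:
  (c ∨ c) = max(0.81, 0.81) = 0.81
  ¬(c ∨ c): Gödel ¬ of 0.81 = 0 (operand ≠ 0)
  (a ∨ a) = max(0.83, 0.83) = 0.83
  (¬(c ∨ c) ⊃ (a ∨ a)): 0 ≤ 0.83, so result = 1
  ((¬(c ∨ c) ⊃ (a ∨ a)) ⊃ a): 1 > 0.83, so result = 0.83
  ¬((¬(c ∨ c) ⊃ (a ∨ a)) ⊃ a): Gödel ¬ of 0.83 = 0 (operand ≠ 0)
  Gödel value = 0
Łukasiewicz evaluation:
  (c ∨ c) = max(0.81, 0.81) = 0.81
  ¬(c ∨ c): Łukasiewicz ¬ gives 1 − 0.81 = 0.19
  (a ∨ a) = max(0.83, 0.83) = 0.83
  (¬(c ∨ c) ⊃ (a ∨ a)): min(1, 1 − 0.19 + 0.83) = 1
  ((¬(c ∨ c) ⊃ (a ∨ a)) ⊃ a): min(1, 1 − 1 + 0.83) = 0.83
  ¬((¬(c ∨ c) ⊃ (a ∨ a)) ⊃ a): Łukasiewicz ¬ gives 1 − 0.83 = 0.17
  Łukasiewicz value = 0.17
Difference: 0 − 0.17 = -0.17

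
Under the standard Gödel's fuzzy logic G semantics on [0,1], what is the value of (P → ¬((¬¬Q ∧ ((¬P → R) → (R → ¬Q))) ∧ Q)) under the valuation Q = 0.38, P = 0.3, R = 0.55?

¬Q: Gödel ¬ of 0.38 = 0 (operand ≠ 0)
¬¬Q: Gödel ¬ of 0 = 1 (operand is 0)
¬P: Gödel ¬ of 0.3 = 0 (operand ≠ 0)
(¬P → R): 0 ≤ 0.55, so result = 1
¬Q: Gödel ¬ of 0.38 = 0 (operand ≠ 0)
(R → ¬Q): 0.55 > 0, so result = 0
((¬P → R) → (R → ¬Q)): 1 > 0, so result = 0
(¬¬Q ∧ ((¬P → R) → (R → ¬Q))) = min(1, 0) = 0
((¬¬Q ∧ ((¬P → R) → (R → ¬Q))) ∧ Q) = min(0, 0.38) = 0
¬((¬¬Q ∧ ((¬P → R) → (R → ¬Q))) ∧ Q): Gödel ¬ of 0 = 1 (operand is 0)
(P → ¬((¬¬Q ∧ ((¬P → R) → (R → ¬Q))) ∧ Q)): 0.3 ≤ 1, so result = 1

1.00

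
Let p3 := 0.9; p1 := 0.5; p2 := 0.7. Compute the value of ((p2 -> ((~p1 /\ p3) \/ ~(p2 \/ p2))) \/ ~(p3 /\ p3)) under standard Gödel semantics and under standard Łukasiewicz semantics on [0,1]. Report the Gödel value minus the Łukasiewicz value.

Gödel evaluation:
  ~p1: Gödel ¬ of 0.5 = 0 (operand ≠ 0)
  (~p1 /\ p3) = min(0, 0.9) = 0
  (p2 \/ p2) = max(0.7, 0.7) = 0.7
  ~(p2 \/ p2): Gödel ¬ of 0.7 = 0 (operand ≠ 0)
  ((~p1 /\ p3) \/ ~(p2 \/ p2)) = max(0, 0) = 0
  (p2 -> ((~p1 /\ p3) \/ ~(p2 \/ p2))): 0.7 > 0, so result = 0
  (p3 /\ p3) = min(0.9, 0.9) = 0.9
  ~(p3 /\ p3): Gödel ¬ of 0.9 = 0 (operand ≠ 0)
  ((p2 -> ((~p1 /\ p3) \/ ~(p2 \/ p2))) \/ ~(p3 /\ p3)) = max(0, 0) = 0
  Gödel value = 0
Łukasiewicz evaluation:
  ~p1: Łukasiewicz ¬ gives 1 − 0.5 = 0.5
  (~p1 /\ p3) = min(0.5, 0.9) = 0.5
  (p2 \/ p2) = max(0.7, 0.7) = 0.7
  ~(p2 \/ p2): Łukasiewicz ¬ gives 1 − 0.7 = 0.3
  ((~p1 /\ p3) \/ ~(p2 \/ p2)) = max(0.5, 0.3) = 0.5
  (p2 -> ((~p1 /\ p3) \/ ~(p2 \/ p2))): min(1, 1 − 0.7 + 0.5) = 0.8
  (p3 /\ p3) = min(0.9, 0.9) = 0.9
  ~(p3 /\ p3): Łukasiewicz ¬ gives 1 − 0.9 = 0.1
  ((p2 -> ((~p1 /\ p3) \/ ~(p2 \/ p2))) \/ ~(p3 /\ p3)) = max(0.8, 0.1) = 0.8
  Łukasiewicz value = 0.8
Difference: 0 − 0.8 = -0.80

-0.80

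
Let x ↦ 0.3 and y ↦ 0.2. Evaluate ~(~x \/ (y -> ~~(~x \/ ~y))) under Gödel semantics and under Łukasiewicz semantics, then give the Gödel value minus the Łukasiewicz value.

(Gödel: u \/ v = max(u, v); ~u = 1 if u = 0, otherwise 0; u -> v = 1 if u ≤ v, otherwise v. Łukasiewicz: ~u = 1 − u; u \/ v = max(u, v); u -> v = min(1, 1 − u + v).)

Gödel evaluation:
  ~x: Gödel ¬ of 0.3 = 0 (operand ≠ 0)
  ~x: Gödel ¬ of 0.3 = 0 (operand ≠ 0)
  ~y: Gödel ¬ of 0.2 = 0 (operand ≠ 0)
  (~x \/ ~y) = max(0, 0) = 0
  ~(~x \/ ~y): Gödel ¬ of 0 = 1 (operand is 0)
  ~~(~x \/ ~y): Gödel ¬ of 1 = 0 (operand ≠ 0)
  (y -> ~~(~x \/ ~y)): 0.2 > 0, so result = 0
  (~x \/ (y -> ~~(~x \/ ~y))) = max(0, 0) = 0
  ~(~x \/ (y -> ~~(~x \/ ~y))): Gödel ¬ of 0 = 1 (operand is 0)
  Gödel value = 1
Łukasiewicz evaluation:
  ~x: Łukasiewicz ¬ gives 1 − 0.3 = 0.7
  ~x: Łukasiewicz ¬ gives 1 − 0.3 = 0.7
  ~y: Łukasiewicz ¬ gives 1 − 0.2 = 0.8
  (~x \/ ~y) = max(0.7, 0.8) = 0.8
  ~(~x \/ ~y): Łukasiewicz ¬ gives 1 − 0.8 = 0.2
  ~~(~x \/ ~y): Łukasiewicz ¬ gives 1 − 0.2 = 0.8
  (y -> ~~(~x \/ ~y)): min(1, 1 − 0.2 + 0.8) = 1
  (~x \/ (y -> ~~(~x \/ ~y))) = max(0.7, 1) = 1
  ~(~x \/ (y -> ~~(~x \/ ~y))): Łukasiewicz ¬ gives 1 − 1 = 0
  Łukasiewicz value = 0
Difference: 1 − 0 = 1.00

1.00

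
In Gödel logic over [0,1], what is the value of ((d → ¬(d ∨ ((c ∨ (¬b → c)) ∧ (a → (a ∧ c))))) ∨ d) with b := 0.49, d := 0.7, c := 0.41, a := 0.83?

0.70

¬b: Gödel ¬ of 0.49 = 0 (operand ≠ 0)
(¬b → c): 0 ≤ 0.41, so result = 1
(c ∨ (¬b → c)) = max(0.41, 1) = 1
(a ∧ c) = min(0.83, 0.41) = 0.41
(a → (a ∧ c)): 0.83 > 0.41, so result = 0.41
((c ∨ (¬b → c)) ∧ (a → (a ∧ c))) = min(1, 0.41) = 0.41
(d ∨ ((c ∨ (¬b → c)) ∧ (a → (a ∧ c)))) = max(0.7, 0.41) = 0.7
¬(d ∨ ((c ∨ (¬b → c)) ∧ (a → (a ∧ c)))): Gödel ¬ of 0.7 = 0 (operand ≠ 0)
(d → ¬(d ∨ ((c ∨ (¬b → c)) ∧ (a → (a ∧ c))))): 0.7 > 0, so result = 0
((d → ¬(d ∨ ((c ∨ (¬b → c)) ∧ (a → (a ∧ c))))) ∨ d) = max(0, 0.7) = 0.7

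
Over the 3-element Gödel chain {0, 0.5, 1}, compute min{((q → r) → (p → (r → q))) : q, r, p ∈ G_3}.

0.00

The minimum is attained at q = 0, r = 0.5, p = 0.5:
  (q → r): 0 ≤ 0.5, so result = 1
  (r → q): 0.5 > 0, so result = 0
  (p → (r → q)): 0.5 > 0, so result = 0
  ((q → r) → (p → (r → q))): 1 > 0, so result = 0
Checking all 27 assignments confirms none give a value below 0.00.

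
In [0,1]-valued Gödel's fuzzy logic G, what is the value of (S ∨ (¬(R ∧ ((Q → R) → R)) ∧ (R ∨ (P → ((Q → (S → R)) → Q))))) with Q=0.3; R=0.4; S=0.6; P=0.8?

(Q → R): 0.3 ≤ 0.4, so result = 1
((Q → R) → R): 1 > 0.4, so result = 0.4
(R ∧ ((Q → R) → R)) = min(0.4, 0.4) = 0.4
¬(R ∧ ((Q → R) → R)): Gödel ¬ of 0.4 = 0 (operand ≠ 0)
(S → R): 0.6 > 0.4, so result = 0.4
(Q → (S → R)): 0.3 ≤ 0.4, so result = 1
((Q → (S → R)) → Q): 1 > 0.3, so result = 0.3
(P → ((Q → (S → R)) → Q)): 0.8 > 0.3, so result = 0.3
(R ∨ (P → ((Q → (S → R)) → Q))) = max(0.4, 0.3) = 0.4
(¬(R ∧ ((Q → R) → R)) ∧ (R ∨ (P → ((Q → (S → R)) → Q)))) = min(0, 0.4) = 0
(S ∨ (¬(R ∧ ((Q → R) → R)) ∧ (R ∨ (P → ((Q → (S → R)) → Q))))) = max(0.6, 0) = 0.6

0.60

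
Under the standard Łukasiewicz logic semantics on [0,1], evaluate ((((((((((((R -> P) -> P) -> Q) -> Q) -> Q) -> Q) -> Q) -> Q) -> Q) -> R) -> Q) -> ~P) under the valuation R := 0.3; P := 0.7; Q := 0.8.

(R -> P): min(1, 1 − 0.3 + 0.7) = 1
((R -> P) -> P): min(1, 1 − 1 + 0.7) = 0.7
(((R -> P) -> P) -> Q): min(1, 1 − 0.7 + 0.8) = 1
((((R -> P) -> P) -> Q) -> Q): min(1, 1 − 1 + 0.8) = 0.8
(((((R -> P) -> P) -> Q) -> Q) -> Q): min(1, 1 − 0.8 + 0.8) = 1
((((((R -> P) -> P) -> Q) -> Q) -> Q) -> Q): min(1, 1 − 1 + 0.8) = 0.8
(((((((R -> P) -> P) -> Q) -> Q) -> Q) -> Q) -> Q): min(1, 1 − 0.8 + 0.8) = 1
((((((((R -> P) -> P) -> Q) -> Q) -> Q) -> Q) -> Q) -> Q): min(1, 1 − 1 + 0.8) = 0.8
(((((((((R -> P) -> P) -> Q) -> Q) -> Q) -> Q) -> Q) -> Q) -> Q): min(1, 1 − 0.8 + 0.8) = 1
((((((((((R -> P) -> P) -> Q) -> Q) -> Q) -> Q) -> Q) -> Q) -> Q) -> R): min(1, 1 − 1 + 0.3) = 0.3
(((((((((((R -> P) -> P) -> Q) -> Q) -> Q) -> Q) -> Q) -> Q) -> Q) -> R) -> Q): min(1, 1 − 0.3 + 0.8) = 1
~P: Łukasiewicz ¬ gives 1 − 0.7 = 0.3
((((((((((((R -> P) -> P) -> Q) -> Q) -> Q) -> Q) -> Q) -> Q) -> Q) -> R) -> Q) -> ~P): min(1, 1 − 1 + 0.3) = 0.3

0.30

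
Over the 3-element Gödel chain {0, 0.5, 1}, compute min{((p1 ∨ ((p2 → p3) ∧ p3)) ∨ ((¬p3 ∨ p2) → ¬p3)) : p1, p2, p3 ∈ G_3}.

The minimum is attained at p1 = 0, p2 = 0.5, p3 = 0.5:
  (p2 → p3): 0.5 ≤ 0.5, so result = 1
  ((p2 → p3) ∧ p3) = min(1, 0.5) = 0.5
  (p1 ∨ ((p2 → p3) ∧ p3)) = max(0, 0.5) = 0.5
  ¬p3: Gödel ¬ of 0.5 = 0 (operand ≠ 0)
  (¬p3 ∨ p2) = max(0, 0.5) = 0.5
  ¬p3: Gödel ¬ of 0.5 = 0 (operand ≠ 0)
  ((¬p3 ∨ p2) → ¬p3): 0.5 > 0, so result = 0
  ((p1 ∨ ((p2 → p3) ∧ p3)) ∨ ((¬p3 ∨ p2) → ¬p3)) = max(0.5, 0) = 0.5
Checking all 27 assignments confirms none give a value below 0.50.

0.50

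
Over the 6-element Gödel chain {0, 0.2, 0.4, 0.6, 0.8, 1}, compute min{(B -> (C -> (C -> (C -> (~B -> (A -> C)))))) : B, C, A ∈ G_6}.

Every assignment gives 1. For instance at B = 0, C = 0, A = 0:
  ~B: Gödel ¬ of 0 = 1 (operand is 0)
  (A -> C): 0 ≤ 0, so result = 1
  (~B -> (A -> C)): 1 ≤ 1, so result = 1
  (C -> (~B -> (A -> C))): 0 ≤ 1, so result = 1
  (C -> (C -> (~B -> (A -> C)))): 0 ≤ 1, so result = 1
  (C -> (C -> (C -> (~B -> (A -> C))))): 0 ≤ 1, so result = 1
  (B -> (C -> (C -> (C -> (~B -> (A -> C)))))): 0 ≤ 1, so result = 1
All 216 assignments give value 1 — the formula is a G_6-tautology.

1.00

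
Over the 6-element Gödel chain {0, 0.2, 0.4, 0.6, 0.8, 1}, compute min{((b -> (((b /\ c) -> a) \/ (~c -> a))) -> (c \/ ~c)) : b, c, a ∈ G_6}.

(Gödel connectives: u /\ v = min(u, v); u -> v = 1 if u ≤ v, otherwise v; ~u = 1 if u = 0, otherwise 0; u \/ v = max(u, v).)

The minimum is attained at b = 0, c = 0.2, a = 0:
  (b /\ c) = min(0, 0.2) = 0
  ((b /\ c) -> a): 0 ≤ 0, so result = 1
  ~c: Gödel ¬ of 0.2 = 0 (operand ≠ 0)
  (~c -> a): 0 ≤ 0, so result = 1
  (((b /\ c) -> a) \/ (~c -> a)) = max(1, 1) = 1
  (b -> (((b /\ c) -> a) \/ (~c -> a))): 0 ≤ 1, so result = 1
  ~c: Gödel ¬ of 0.2 = 0 (operand ≠ 0)
  (c \/ ~c) = max(0.2, 0) = 0.2
  ((b -> (((b /\ c) -> a) \/ (~c -> a))) -> (c \/ ~c)): 1 > 0.2, so result = 0.2
Checking all 216 assignments confirms none give a value below 0.20.

0.20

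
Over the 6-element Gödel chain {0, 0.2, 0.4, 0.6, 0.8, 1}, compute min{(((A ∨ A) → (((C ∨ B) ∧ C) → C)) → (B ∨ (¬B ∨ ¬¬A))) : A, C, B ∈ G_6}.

0.20

The minimum is attained at A = 0, C = 0, B = 0.2:
  (A ∨ A) = max(0, 0) = 0
  (C ∨ B) = max(0, 0.2) = 0.2
  ((C ∨ B) ∧ C) = min(0.2, 0) = 0
  (((C ∨ B) ∧ C) → C): 0 ≤ 0, so result = 1
  ((A ∨ A) → (((C ∨ B) ∧ C) → C)): 0 ≤ 1, so result = 1
  ¬B: Gödel ¬ of 0.2 = 0 (operand ≠ 0)
  ¬A: Gödel ¬ of 0 = 1 (operand is 0)
  ¬¬A: Gödel ¬ of 1 = 0 (operand ≠ 0)
  (¬B ∨ ¬¬A) = max(0, 0) = 0
  (B ∨ (¬B ∨ ¬¬A)) = max(0.2, 0) = 0.2
  (((A ∨ A) → (((C ∨ B) ∧ C) → C)) → (B ∨ (¬B ∨ ¬¬A))): 1 > 0.2, so result = 0.2
Checking all 216 assignments confirms none give a value below 0.20.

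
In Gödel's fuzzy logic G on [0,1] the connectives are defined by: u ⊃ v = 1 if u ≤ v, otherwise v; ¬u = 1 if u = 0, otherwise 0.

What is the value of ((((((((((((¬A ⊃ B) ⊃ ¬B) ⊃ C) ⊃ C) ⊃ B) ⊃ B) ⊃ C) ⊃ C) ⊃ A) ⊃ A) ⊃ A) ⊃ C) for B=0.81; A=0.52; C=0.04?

0.04

¬A: Gödel ¬ of 0.52 = 0 (operand ≠ 0)
(¬A ⊃ B): 0 ≤ 0.81, so result = 1
¬B: Gödel ¬ of 0.81 = 0 (operand ≠ 0)
((¬A ⊃ B) ⊃ ¬B): 1 > 0, so result = 0
(((¬A ⊃ B) ⊃ ¬B) ⊃ C): 0 ≤ 0.04, so result = 1
((((¬A ⊃ B) ⊃ ¬B) ⊃ C) ⊃ C): 1 > 0.04, so result = 0.04
(((((¬A ⊃ B) ⊃ ¬B) ⊃ C) ⊃ C) ⊃ B): 0.04 ≤ 0.81, so result = 1
((((((¬A ⊃ B) ⊃ ¬B) ⊃ C) ⊃ C) ⊃ B) ⊃ B): 1 > 0.81, so result = 0.81
(((((((¬A ⊃ B) ⊃ ¬B) ⊃ C) ⊃ C) ⊃ B) ⊃ B) ⊃ C): 0.81 > 0.04, so result = 0.04
((((((((¬A ⊃ B) ⊃ ¬B) ⊃ C) ⊃ C) ⊃ B) ⊃ B) ⊃ C) ⊃ C): 0.04 ≤ 0.04, so result = 1
(((((((((¬A ⊃ B) ⊃ ¬B) ⊃ C) ⊃ C) ⊃ B) ⊃ B) ⊃ C) ⊃ C) ⊃ A): 1 > 0.52, so result = 0.52
((((((((((¬A ⊃ B) ⊃ ¬B) ⊃ C) ⊃ C) ⊃ B) ⊃ B) ⊃ C) ⊃ C) ⊃ A) ⊃ A): 0.52 ≤ 0.52, so result = 1
(((((((((((¬A ⊃ B) ⊃ ¬B) ⊃ C) ⊃ C) ⊃ B) ⊃ B) ⊃ C) ⊃ C) ⊃ A) ⊃ A) ⊃ A): 1 > 0.52, so result = 0.52
((((((((((((¬A ⊃ B) ⊃ ¬B) ⊃ C) ⊃ C) ⊃ B) ⊃ B) ⊃ C) ⊃ C) ⊃ A) ⊃ A) ⊃ A) ⊃ C): 0.52 > 0.04, so result = 0.04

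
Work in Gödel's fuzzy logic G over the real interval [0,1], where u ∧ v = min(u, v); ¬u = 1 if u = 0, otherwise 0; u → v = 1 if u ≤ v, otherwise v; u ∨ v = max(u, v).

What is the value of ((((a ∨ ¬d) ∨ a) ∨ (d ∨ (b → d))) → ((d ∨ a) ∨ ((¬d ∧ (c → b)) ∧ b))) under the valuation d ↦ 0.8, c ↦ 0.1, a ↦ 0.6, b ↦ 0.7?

¬d: Gödel ¬ of 0.8 = 0 (operand ≠ 0)
(a ∨ ¬d) = max(0.6, 0) = 0.6
((a ∨ ¬d) ∨ a) = max(0.6, 0.6) = 0.6
(b → d): 0.7 ≤ 0.8, so result = 1
(d ∨ (b → d)) = max(0.8, 1) = 1
(((a ∨ ¬d) ∨ a) ∨ (d ∨ (b → d))) = max(0.6, 1) = 1
(d ∨ a) = max(0.8, 0.6) = 0.8
¬d: Gödel ¬ of 0.8 = 0 (operand ≠ 0)
(c → b): 0.1 ≤ 0.7, so result = 1
(¬d ∧ (c → b)) = min(0, 1) = 0
((¬d ∧ (c → b)) ∧ b) = min(0, 0.7) = 0
((d ∨ a) ∨ ((¬d ∧ (c → b)) ∧ b)) = max(0.8, 0) = 0.8
((((a ∨ ¬d) ∨ a) ∨ (d ∨ (b → d))) → ((d ∨ a) ∨ ((¬d ∧ (c → b)) ∧ b))): 1 > 0.8, so result = 0.8

0.80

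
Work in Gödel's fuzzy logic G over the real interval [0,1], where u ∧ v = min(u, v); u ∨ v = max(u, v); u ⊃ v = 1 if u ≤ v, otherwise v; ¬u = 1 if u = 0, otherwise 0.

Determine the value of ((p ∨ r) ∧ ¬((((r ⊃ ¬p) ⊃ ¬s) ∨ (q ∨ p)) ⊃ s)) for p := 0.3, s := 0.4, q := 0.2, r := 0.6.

(p ∨ r) = max(0.3, 0.6) = 0.6
¬p: Gödel ¬ of 0.3 = 0 (operand ≠ 0)
(r ⊃ ¬p): 0.6 > 0, so result = 0
¬s: Gödel ¬ of 0.4 = 0 (operand ≠ 0)
((r ⊃ ¬p) ⊃ ¬s): 0 ≤ 0, so result = 1
(q ∨ p) = max(0.2, 0.3) = 0.3
(((r ⊃ ¬p) ⊃ ¬s) ∨ (q ∨ p)) = max(1, 0.3) = 1
((((r ⊃ ¬p) ⊃ ¬s) ∨ (q ∨ p)) ⊃ s): 1 > 0.4, so result = 0.4
¬((((r ⊃ ¬p) ⊃ ¬s) ∨ (q ∨ p)) ⊃ s): Gödel ¬ of 0.4 = 0 (operand ≠ 0)
((p ∨ r) ∧ ¬((((r ⊃ ¬p) ⊃ ¬s) ∨ (q ∨ p)) ⊃ s)) = min(0.6, 0) = 0

0.00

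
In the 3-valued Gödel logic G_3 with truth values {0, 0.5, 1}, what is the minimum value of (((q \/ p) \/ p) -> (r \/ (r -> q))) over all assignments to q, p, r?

The minimum is attained at q = 0, p = 1, r = 0.5:
  (q \/ p) = max(0, 1) = 1
  ((q \/ p) \/ p) = max(1, 1) = 1
  (r -> q): 0.5 > 0, so result = 0
  (r \/ (r -> q)) = max(0.5, 0) = 0.5
  (((q \/ p) \/ p) -> (r \/ (r -> q))): 1 > 0.5, so result = 0.5
Checking all 27 assignments confirms none give a value below 0.50.

0.50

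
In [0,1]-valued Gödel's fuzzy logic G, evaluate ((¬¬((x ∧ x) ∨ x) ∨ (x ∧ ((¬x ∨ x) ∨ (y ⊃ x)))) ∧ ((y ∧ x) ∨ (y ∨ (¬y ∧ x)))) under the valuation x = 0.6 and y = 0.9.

0.90

(x ∧ x) = min(0.6, 0.6) = 0.6
((x ∧ x) ∨ x) = max(0.6, 0.6) = 0.6
¬((x ∧ x) ∨ x): Gödel ¬ of 0.6 = 0 (operand ≠ 0)
¬¬((x ∧ x) ∨ x): Gödel ¬ of 0 = 1 (operand is 0)
¬x: Gödel ¬ of 0.6 = 0 (operand ≠ 0)
(¬x ∨ x) = max(0, 0.6) = 0.6
(y ⊃ x): 0.9 > 0.6, so result = 0.6
((¬x ∨ x) ∨ (y ⊃ x)) = max(0.6, 0.6) = 0.6
(x ∧ ((¬x ∨ x) ∨ (y ⊃ x))) = min(0.6, 0.6) = 0.6
(¬¬((x ∧ x) ∨ x) ∨ (x ∧ ((¬x ∨ x) ∨ (y ⊃ x)))) = max(1, 0.6) = 1
(y ∧ x) = min(0.9, 0.6) = 0.6
¬y: Gödel ¬ of 0.9 = 0 (operand ≠ 0)
(¬y ∧ x) = min(0, 0.6) = 0
(y ∨ (¬y ∧ x)) = max(0.9, 0) = 0.9
((y ∧ x) ∨ (y ∨ (¬y ∧ x))) = max(0.6, 0.9) = 0.9
((¬¬((x ∧ x) ∨ x) ∨ (x ∧ ((¬x ∨ x) ∨ (y ⊃ x)))) ∧ ((y ∧ x) ∨ (y ∨ (¬y ∧ x)))) = min(1, 0.9) = 0.9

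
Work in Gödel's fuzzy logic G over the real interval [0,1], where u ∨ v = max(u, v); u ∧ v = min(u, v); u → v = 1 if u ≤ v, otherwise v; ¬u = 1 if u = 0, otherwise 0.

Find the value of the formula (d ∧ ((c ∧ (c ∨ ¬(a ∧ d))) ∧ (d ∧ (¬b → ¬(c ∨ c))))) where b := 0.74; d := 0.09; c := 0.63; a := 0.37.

0.09

(a ∧ d) = min(0.37, 0.09) = 0.09
¬(a ∧ d): Gödel ¬ of 0.09 = 0 (operand ≠ 0)
(c ∨ ¬(a ∧ d)) = max(0.63, 0) = 0.63
(c ∧ (c ∨ ¬(a ∧ d))) = min(0.63, 0.63) = 0.63
¬b: Gödel ¬ of 0.74 = 0 (operand ≠ 0)
(c ∨ c) = max(0.63, 0.63) = 0.63
¬(c ∨ c): Gödel ¬ of 0.63 = 0 (operand ≠ 0)
(¬b → ¬(c ∨ c)): 0 ≤ 0, so result = 1
(d ∧ (¬b → ¬(c ∨ c))) = min(0.09, 1) = 0.09
((c ∧ (c ∨ ¬(a ∧ d))) ∧ (d ∧ (¬b → ¬(c ∨ c)))) = min(0.63, 0.09) = 0.09
(d ∧ ((c ∧ (c ∨ ¬(a ∧ d))) ∧ (d ∧ (¬b → ¬(c ∨ c))))) = min(0.09, 0.09) = 0.09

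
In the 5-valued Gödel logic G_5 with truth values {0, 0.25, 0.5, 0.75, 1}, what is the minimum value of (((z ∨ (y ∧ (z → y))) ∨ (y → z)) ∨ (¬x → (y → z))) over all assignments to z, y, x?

The minimum is attained at z = 0, y = 0.25, x = 0:
  (z → y): 0 ≤ 0.25, so result = 1
  (y ∧ (z → y)) = min(0.25, 1) = 0.25
  (z ∨ (y ∧ (z → y))) = max(0, 0.25) = 0.25
  (y → z): 0.25 > 0, so result = 0
  ((z ∨ (y ∧ (z → y))) ∨ (y → z)) = max(0.25, 0) = 0.25
  ¬x: Gödel ¬ of 0 = 1 (operand is 0)
  (y → z): 0.25 > 0, so result = 0
  (¬x → (y → z)): 1 > 0, so result = 0
  (((z ∨ (y ∧ (z → y))) ∨ (y → z)) ∨ (¬x → (y → z))) = max(0.25, 0) = 0.25
Checking all 125 assignments confirms none give a value below 0.25.

0.25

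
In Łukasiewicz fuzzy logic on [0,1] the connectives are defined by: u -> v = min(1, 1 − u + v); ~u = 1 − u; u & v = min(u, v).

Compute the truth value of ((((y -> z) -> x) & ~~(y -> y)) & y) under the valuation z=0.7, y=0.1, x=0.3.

(y -> z): min(1, 1 − 0.1 + 0.7) = 1
((y -> z) -> x): min(1, 1 − 1 + 0.3) = 0.3
(y -> y): min(1, 1 − 0.1 + 0.1) = 1
~(y -> y): Łukasiewicz ¬ gives 1 − 1 = 0
~~(y -> y): Łukasiewicz ¬ gives 1 − 0 = 1
(((y -> z) -> x) & ~~(y -> y)) = min(0.3, 1) = 0.3
((((y -> z) -> x) & ~~(y -> y)) & y) = min(0.3, 0.1) = 0.1

0.10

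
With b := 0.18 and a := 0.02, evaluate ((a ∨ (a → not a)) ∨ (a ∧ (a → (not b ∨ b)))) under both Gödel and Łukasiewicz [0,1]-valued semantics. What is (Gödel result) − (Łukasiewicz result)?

Gödel evaluation:
  not a: Gödel ¬ of 0.02 = 0 (operand ≠ 0)
  (a → not a): 0.02 > 0, so result = 0
  (a ∨ (a → not a)) = max(0.02, 0) = 0.02
  not b: Gödel ¬ of 0.18 = 0 (operand ≠ 0)
  (not b ∨ b) = max(0, 0.18) = 0.18
  (a → (not b ∨ b)): 0.02 ≤ 0.18, so result = 1
  (a ∧ (a → (not b ∨ b))) = min(0.02, 1) = 0.02
  ((a ∨ (a → not a)) ∨ (a ∧ (a → (not b ∨ b)))) = max(0.02, 0.02) = 0.02
  Gödel value = 0.02
Łukasiewicz evaluation:
  not a: Łukasiewicz ¬ gives 1 − 0.02 = 0.98
  (a → not a): min(1, 1 − 0.02 + 0.98) = 1
  (a ∨ (a → not a)) = max(0.02, 1) = 1
  not b: Łukasiewicz ¬ gives 1 − 0.18 = 0.82
  (not b ∨ b) = max(0.82, 0.18) = 0.82
  (a → (not b ∨ b)): min(1, 1 − 0.02 + 0.82) = 1
  (a ∧ (a → (not b ∨ b))) = min(0.02, 1) = 0.02
  ((a ∨ (a → not a)) ∨ (a ∧ (a → (not b ∨ b)))) = max(1, 0.02) = 1
  Łukasiewicz value = 1
Difference: 0.02 − 1 = -0.98

-0.98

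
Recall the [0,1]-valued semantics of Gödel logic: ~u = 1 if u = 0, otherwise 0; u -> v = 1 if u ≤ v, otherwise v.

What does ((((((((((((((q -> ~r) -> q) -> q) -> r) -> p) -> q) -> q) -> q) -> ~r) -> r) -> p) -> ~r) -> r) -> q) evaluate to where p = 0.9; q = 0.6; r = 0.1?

~r: Gödel ¬ of 0.1 = 0 (operand ≠ 0)
(q -> ~r): 0.6 > 0, so result = 0
((q -> ~r) -> q): 0 ≤ 0.6, so result = 1
(((q -> ~r) -> q) -> q): 1 > 0.6, so result = 0.6
((((q -> ~r) -> q) -> q) -> r): 0.6 > 0.1, so result = 0.1
(((((q -> ~r) -> q) -> q) -> r) -> p): 0.1 ≤ 0.9, so result = 1
((((((q -> ~r) -> q) -> q) -> r) -> p) -> q): 1 > 0.6, so result = 0.6
(((((((q -> ~r) -> q) -> q) -> r) -> p) -> q) -> q): 0.6 ≤ 0.6, so result = 1
((((((((q -> ~r) -> q) -> q) -> r) -> p) -> q) -> q) -> q): 1 > 0.6, so result = 0.6
~r: Gödel ¬ of 0.1 = 0 (operand ≠ 0)
(((((((((q -> ~r) -> q) -> q) -> r) -> p) -> q) -> q) -> q) -> ~r): 0.6 > 0, so result = 0
((((((((((q -> ~r) -> q) -> q) -> r) -> p) -> q) -> q) -> q) -> ~r) -> r): 0 ≤ 0.1, so result = 1
(((((((((((q -> ~r) -> q) -> q) -> r) -> p) -> q) -> q) -> q) -> ~r) -> r) -> p): 1 > 0.9, so result = 0.9
~r: Gödel ¬ of 0.1 = 0 (operand ≠ 0)
((((((((((((q -> ~r) -> q) -> q) -> r) -> p) -> q) -> q) -> q) -> ~r) -> r) -> p) -> ~r): 0.9 > 0, so result = 0
(((((((((((((q -> ~r) -> q) -> q) -> r) -> p) -> q) -> q) -> q) -> ~r) -> r) -> p) -> ~r) -> r): 0 ≤ 0.1, so result = 1
((((((((((((((q -> ~r) -> q) -> q) -> r) -> p) -> q) -> q) -> q) -> ~r) -> r) -> p) -> ~r) -> r) -> q): 1 > 0.6, so result = 0.6

0.60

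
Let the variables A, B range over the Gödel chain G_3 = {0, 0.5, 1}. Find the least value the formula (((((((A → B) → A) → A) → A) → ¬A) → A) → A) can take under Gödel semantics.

0.50

The minimum is attained at A = 0.5, B = 0:
  (A → B): 0.5 > 0, so result = 0
  ((A → B) → A): 0 ≤ 0.5, so result = 1
  (((A → B) → A) → A): 1 > 0.5, so result = 0.5
  ((((A → B) → A) → A) → A): 0.5 ≤ 0.5, so result = 1
  ¬A: Gödel ¬ of 0.5 = 0 (operand ≠ 0)
  (((((A → B) → A) → A) → A) → ¬A): 1 > 0, so result = 0
  ((((((A → B) → A) → A) → A) → ¬A) → A): 0 ≤ 0.5, so result = 1
  (((((((A → B) → A) → A) → A) → ¬A) → A) → A): 1 > 0.5, so result = 0.5
Checking all 9 assignments confirms none give a value below 0.50.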